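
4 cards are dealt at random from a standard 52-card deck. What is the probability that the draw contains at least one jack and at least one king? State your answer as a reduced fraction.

1332/20825

There are C(52,4) = 270725 possible draws.
By inclusion-exclusion on the complements, draws missing all jacks or all kings: C(48,4) + C(48,4) − C(44,4) = 194580 + 194580 − 135751 = 253409.
So draws with at least one of each: 270725 − 253409 = 17316, probability 17316/270725 = 1332/20825.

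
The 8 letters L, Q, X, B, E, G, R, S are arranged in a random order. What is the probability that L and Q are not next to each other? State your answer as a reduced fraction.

3/4

There are 8! = 40320 arrangements.
Arrangements with L and Q adjacent: 2·7! = 10080.
So not adjacent: 40320 − 10080 = 30240, probability 30240/40320 = 3/4.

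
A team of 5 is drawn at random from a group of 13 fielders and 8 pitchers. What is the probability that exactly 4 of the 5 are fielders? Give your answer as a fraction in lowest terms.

5720/20349

There are C(21,5) = 20349 ways to choose 5 from 21.
Selections with exactly 4 fielders: choose 4 of the 13 fielders and 1 of the 8 pitchers, C(13,4)·C(8,1) = 715·8 = 5720.
Probability = 5720/20349.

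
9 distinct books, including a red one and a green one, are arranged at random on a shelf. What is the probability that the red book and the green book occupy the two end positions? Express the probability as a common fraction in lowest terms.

1/36

There are 9! = 362880 arrangements.
Place the red book and the green book at the ends in 2 ways, arrange the remaining 7 in 7! = 5040 ways: 2·5040 = 10080.
Probability = 10080/362880 = 1/36.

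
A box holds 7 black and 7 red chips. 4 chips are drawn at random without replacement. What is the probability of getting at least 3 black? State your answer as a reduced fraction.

40/143

There are C(14,4) = 1001 ways to choose the 4.
Favorable selections (at least 3 black): C(7,3)·C(7,1) + C(7,4)·C(7,0) = 245 + 35 = 280.
Probability = 280/1001 = 40/143.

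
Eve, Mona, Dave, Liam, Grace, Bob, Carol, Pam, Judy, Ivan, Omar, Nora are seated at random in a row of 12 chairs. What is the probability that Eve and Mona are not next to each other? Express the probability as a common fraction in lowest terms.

5/6

There are 12! = 479001600 arrangements.
Arrangements with Eve and Mona adjacent: 2·11! = 79833600.
So not adjacent: 479001600 − 79833600 = 399168000, probability 399168000/479001600 = 5/6.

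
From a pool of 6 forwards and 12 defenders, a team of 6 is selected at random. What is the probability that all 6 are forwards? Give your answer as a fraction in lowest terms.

There are C(18,6) = 18564 possible selections.
Selections with all forwards: C(6,6) = 1.
Probability = 1/18564.

1/18564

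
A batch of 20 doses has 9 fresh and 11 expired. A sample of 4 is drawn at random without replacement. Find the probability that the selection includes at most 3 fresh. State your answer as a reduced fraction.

1573/1615

Total selections: C(20,4) = 4845.
The complement is exactly 4 fresh: C(9,4)·C(11,0) = 126.
Probability = 1 − 126/4845 = 4719/4845 = 1573/1615.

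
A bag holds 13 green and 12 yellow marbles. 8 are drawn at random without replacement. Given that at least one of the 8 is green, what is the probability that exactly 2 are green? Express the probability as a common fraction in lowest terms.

1/15

Work in counts. Selections with at least one green: C(25,8) − C(12,8) = 1081575 − 495 = 1081080.
Of those, selections where exactly 2 are green: C(13,2)·C(12,6) = 78·924 = 72072.
Conditional probability = 72072/1081080 = 1/15.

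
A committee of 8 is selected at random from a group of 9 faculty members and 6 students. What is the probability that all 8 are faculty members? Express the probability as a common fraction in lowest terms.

There are C(15,8) = 6435 possible selections.
Selections with all faculty members: C(9,8) = 9.
Probability = 9/6435 = 1/715.

1/715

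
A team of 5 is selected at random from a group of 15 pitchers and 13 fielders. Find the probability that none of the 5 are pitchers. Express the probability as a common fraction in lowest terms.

There are C(28,5) = 98280 possible selections.
Selections with no pitchers (all fielders): C(13,5) = 1287.
Probability = 1287/98280 = 11/840.

11/840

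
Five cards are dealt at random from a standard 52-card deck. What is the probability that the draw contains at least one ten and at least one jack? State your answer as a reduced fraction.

6509/64974

There are C(52,5) = 2598960 possible draws.
By inclusion-exclusion on the complements, draws missing all tens or all jacks: C(48,5) + C(48,5) − C(44,5) = 1712304 + 1712304 − 1086008 = 2338600.
So draws with at least one of each: 2598960 − 2338600 = 260360, probability 260360/2598960 = 6509/64974.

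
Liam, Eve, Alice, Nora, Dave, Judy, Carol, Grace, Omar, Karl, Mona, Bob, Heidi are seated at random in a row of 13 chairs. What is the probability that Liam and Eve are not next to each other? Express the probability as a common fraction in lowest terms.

There are 13! = 6227020800 arrangements.
Arrangements with Liam and Eve adjacent: 2·12! = 958003200.
So not adjacent: 6227020800 − 958003200 = 5269017600, probability 5269017600/6227020800 = 11/13.

11/13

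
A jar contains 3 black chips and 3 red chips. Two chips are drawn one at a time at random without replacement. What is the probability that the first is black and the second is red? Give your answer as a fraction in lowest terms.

Multiply the conditional probabilities at each draw: 3/6 · 3/5 = 9/30 = 3/10.

3/10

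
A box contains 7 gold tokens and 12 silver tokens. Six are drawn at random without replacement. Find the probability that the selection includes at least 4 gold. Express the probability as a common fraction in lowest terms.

367/3876

There are C(19,6) = 27132 ways to choose the 6.
Favorable selections (at least 4 gold): C(7,4)·C(12,2) + C(7,5)·C(12,1) + C(7,6)·C(12,0) = 2310 + 252 + 7 = 2569.
Probability = 2569/27132 = 367/3876.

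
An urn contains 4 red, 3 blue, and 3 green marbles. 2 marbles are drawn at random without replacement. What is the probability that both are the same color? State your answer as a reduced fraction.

There are C(10,2) = 45 ways to draw 2 marbles.
All same color: C(4,2) + C(3,2) + C(3,2) = 6 + 3 + 3 = 12.
Probability = 12/45 = 4/15.

4/15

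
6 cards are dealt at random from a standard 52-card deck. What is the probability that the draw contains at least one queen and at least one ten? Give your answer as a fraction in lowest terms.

718637/5089630

There are C(52,6) = 20358520 possible draws.
By inclusion-exclusion on the complements, draws missing all queens or all tens: C(48,6) + C(48,6) − C(44,6) = 12271512 + 12271512 − 7059052 = 17483972.
So draws with at least one of each: 20358520 − 17483972 = 2874548, probability 2874548/20358520 = 718637/5089630.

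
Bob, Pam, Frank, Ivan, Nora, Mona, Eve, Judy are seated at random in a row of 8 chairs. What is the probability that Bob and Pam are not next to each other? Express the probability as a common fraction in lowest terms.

3/4

There are 8! = 40320 arrangements.
Arrangements with Bob and Pam adjacent: 2·7! = 10080.
So not adjacent: 40320 − 10080 = 30240, probability 30240/40320 = 3/4.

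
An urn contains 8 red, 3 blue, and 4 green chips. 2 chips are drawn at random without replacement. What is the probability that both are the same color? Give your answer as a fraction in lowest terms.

There are C(15,2) = 105 ways to draw 2 chips.
All same color: C(8,2) + C(3,2) + C(4,2) = 28 + 3 + 6 = 37.
Probability = 37/105.

37/105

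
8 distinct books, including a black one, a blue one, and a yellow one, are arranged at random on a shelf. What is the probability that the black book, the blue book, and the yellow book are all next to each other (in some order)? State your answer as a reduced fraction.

There are 8! = 40320 arrangements.
Treat the three as one block: 6! placements × 3! orders within the block = 720·6 = 4320.
Probability = 4320/40320 = 3/28.

3/28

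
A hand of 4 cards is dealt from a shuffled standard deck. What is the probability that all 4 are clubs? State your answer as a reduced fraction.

11/4165

There are C(52,4) = 270725 possible 4-card hands.
Hands that are all clubs: C(13,4) = 715.
Probability = 715/270725 = 11/4165.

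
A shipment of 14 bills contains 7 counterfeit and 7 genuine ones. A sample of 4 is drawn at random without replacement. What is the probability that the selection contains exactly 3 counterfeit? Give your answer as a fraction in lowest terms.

35/143

There are C(14,4) = 1001 ways to choose 4 from 14.
Selections with exactly 3 counterfeit: choose 3 of the 7 counterfeit and 1 of the 7 genuine, C(7,3)·C(7,1) = 35·7 = 245.
Probability = 245/1001 = 35/143.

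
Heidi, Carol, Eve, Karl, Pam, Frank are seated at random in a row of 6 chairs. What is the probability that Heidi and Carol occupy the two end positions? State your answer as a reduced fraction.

1/15

There are 6! = 720 arrangements.
Place Heidi and Carol at the ends in 2 ways, arrange the remaining 4 in 4! = 24 ways: 2·24 = 48.
Probability = 48/720 = 1/15.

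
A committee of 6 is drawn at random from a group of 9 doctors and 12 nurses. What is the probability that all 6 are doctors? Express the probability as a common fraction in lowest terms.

1/646

There are C(21,6) = 54264 possible selections.
Selections with all doctors: C(9,6) = 84.
Probability = 84/54264 = 1/646.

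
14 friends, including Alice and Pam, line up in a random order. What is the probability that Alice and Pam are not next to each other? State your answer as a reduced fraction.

6/7

There are 14! = 87178291200 arrangements.
Arrangements with Alice and Pam adjacent: 2·13! = 12454041600.
So not adjacent: 87178291200 − 12454041600 = 74724249600, probability 74724249600/87178291200 = 6/7.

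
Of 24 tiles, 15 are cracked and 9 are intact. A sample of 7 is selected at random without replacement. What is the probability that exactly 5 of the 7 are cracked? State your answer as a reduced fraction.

The sample space is all 7-subsets of the 24: C(24,7) = 346104.
Selections with exactly 5 cracked: choose 5 of the 15 cracked and 2 of the 9 intact, C(15,5)·C(9,2) = 3003·36 = 108108.
Probability = 108108/346104 = 273/874.

273/874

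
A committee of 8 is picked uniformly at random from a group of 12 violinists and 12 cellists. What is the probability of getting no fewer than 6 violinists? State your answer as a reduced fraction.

717/7429

There are C(24,8) = 735471 ways to choose the 8.
Favorable selections (no fewer than 6 violinists): C(12,6)·C(12,2) + C(12,7)·C(12,1) + C(12,8)·C(12,0) = 60984 + 9504 + 495 = 70983.
Probability = 70983/735471 = 717/7429.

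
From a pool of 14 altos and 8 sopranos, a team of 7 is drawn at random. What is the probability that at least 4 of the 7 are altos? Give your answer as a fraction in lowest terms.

793/969

There are C(22,7) = 170544 ways to choose the 7.
Favorable selections (at least 4 altos): C(14,4)·C(8,3) + C(14,5)·C(8,2) + C(14,6)·C(8,1) + C(14,7)·C(8,0) = 56056 + 56056 + 24024 + 3432 = 139568.
Probability = 139568/170544 = 793/969.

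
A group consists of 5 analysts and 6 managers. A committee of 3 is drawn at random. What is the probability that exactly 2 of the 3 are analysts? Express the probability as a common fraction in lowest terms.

4/11

There are C(11,3) = 165 ways to choose 3 from 11.
Selections with exactly 2 analysts: choose 2 of the 5 analysts and 1 of the 6 managers, C(5,2)·C(6,1) = 10·6 = 60.
Probability = 60/165 = 4/11.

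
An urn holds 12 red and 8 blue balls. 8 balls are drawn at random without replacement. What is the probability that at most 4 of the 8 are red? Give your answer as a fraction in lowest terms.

3261/8398

There are C(20,8) = 125970 ways to choose the 8.
Count the complement (more than 4 red): C(12,5)·C(8,3) + C(12,6)·C(8,2) + C(12,7)·C(8,1) + C(12,8)·C(8,0) = 44352 + 25872 + 6336 + 495 = 77055.
Probability = 1 − 77055/125970 = 48915/125970 = 3261/8398.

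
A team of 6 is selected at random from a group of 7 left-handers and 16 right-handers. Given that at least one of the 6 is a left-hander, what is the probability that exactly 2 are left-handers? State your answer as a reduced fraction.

Work in counts. Selections with at least one left-hander: C(23,6) − C(16,6) = 100947 − 8008 = 92939.
Of those, selections where exactly 2 are left-handers: C(7,2)·C(16,4) = 21·1820 = 38220.
Conditional probability = 38220/92939 = 5460/13277.

5460/13277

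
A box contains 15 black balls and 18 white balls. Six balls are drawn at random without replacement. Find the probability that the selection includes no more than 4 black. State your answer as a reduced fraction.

13617/14384

There are C(33,6) = 1107568 ways to choose the 6.
Favorable selections (no more than 4 black): C(15,0)·C(18,6) + C(15,1)·C(18,5) + C(15,2)·C(18,4) + C(15,3)·C(18,3) + C(15,4)·C(18,2) = 18564 + 128520 + 321300 + 371280 + 208845 = 1048509.
Probability = 1048509/1107568 = 13617/14384.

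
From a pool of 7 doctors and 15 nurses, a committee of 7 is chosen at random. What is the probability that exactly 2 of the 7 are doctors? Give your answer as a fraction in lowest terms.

Total number of selections: C(22,7) = 170544.
Selections with exactly 2 doctors: choose 2 of the 7 doctors and 5 of the 15 nurses, C(7,2)·C(15,5) = 21·3003 = 63063.
Probability = 63063/170544 = 1911/5168.

1911/5168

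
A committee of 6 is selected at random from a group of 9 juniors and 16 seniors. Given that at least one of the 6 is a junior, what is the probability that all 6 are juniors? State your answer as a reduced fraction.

1/2013

Work in counts. Selections with at least one junior: C(25,6) − C(16,6) = 177100 − 8008 = 169092.
Of those, selections where all 6 are juniors: C(9,6) = 84.
Conditional probability = 84/169092 = 1/2013.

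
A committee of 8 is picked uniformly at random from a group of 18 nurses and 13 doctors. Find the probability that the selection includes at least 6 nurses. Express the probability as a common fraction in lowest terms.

16286/67425

Total selections: C(31,8) = 7888725.
Favorable selections (at least 6 nurses): C(18,6)·C(13,2) + C(18,7)·C(13,1) + C(18,8)·C(13,0) = 1447992 + 413712 + 43758 = 1905462.
Probability = 1905462/7888725 = 16286/67425.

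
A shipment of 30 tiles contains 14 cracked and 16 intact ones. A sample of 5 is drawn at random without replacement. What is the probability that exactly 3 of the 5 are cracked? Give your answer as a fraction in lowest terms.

Total number of selections: C(30,5) = 142506.
Selections with exactly 3 cracked: choose 3 of the 14 cracked and 2 of the 16 intact, C(14,3)·C(16,2) = 364·120 = 43680.
Probability = 43680/142506 = 80/261.

80/261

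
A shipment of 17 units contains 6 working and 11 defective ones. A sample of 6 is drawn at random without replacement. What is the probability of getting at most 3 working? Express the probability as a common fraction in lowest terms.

There are C(17,6) = 12376 ways to choose the 6.
Count the complement (more than 3 working): C(6,4)·C(11,2) + C(6,5)·C(11,1) + C(6,6)·C(11,0) = 825 + 66 + 1 = 892.
Probability = 1 − 892/12376 = 11484/12376 = 2871/3094.

2871/3094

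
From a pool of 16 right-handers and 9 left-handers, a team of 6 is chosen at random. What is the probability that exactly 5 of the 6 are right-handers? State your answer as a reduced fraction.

Total number of selections: C(25,6) = 177100.
Selections with exactly 5 right-handers: choose 5 of the 16 right-handers and 1 of the 9 left-handers, C(16,5)·C(9,1) = 4368·9 = 39312.
Probability = 39312/177100 = 1404/6325.

1404/6325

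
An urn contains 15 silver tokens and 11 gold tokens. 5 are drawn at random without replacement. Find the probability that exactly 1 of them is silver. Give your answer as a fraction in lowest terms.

The sample space is all 5-subsets of the 26: C(26,5) = 65780.
Selections with exactly 1 silver: choose 1 of the 15 silver and 4 of the 11 gold, C(15,1)·C(11,4) = 15·330 = 4950.
Probability = 4950/65780 = 45/598.

45/598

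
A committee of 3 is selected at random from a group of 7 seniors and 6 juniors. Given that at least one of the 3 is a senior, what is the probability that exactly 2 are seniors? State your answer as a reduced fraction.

Work in counts. Selections with at least one senior: C(13,3) − C(6,3) = 286 − 20 = 266.
Of those, selections where exactly 2 are seniors: C(7,2)·C(6,1) = 21·6 = 126.
Conditional probability = 126/266 = 9/19.

9/19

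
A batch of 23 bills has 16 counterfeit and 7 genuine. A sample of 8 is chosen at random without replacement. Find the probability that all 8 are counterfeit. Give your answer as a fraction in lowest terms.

195/7429

There are C(23,8) = 490314 possible selections.
Selections with all counterfeit: C(16,8) = 12870.
Probability = 12870/490314 = 195/7429.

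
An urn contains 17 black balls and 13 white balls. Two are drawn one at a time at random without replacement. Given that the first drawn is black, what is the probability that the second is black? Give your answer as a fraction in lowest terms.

After removing one black, 29 remain: 16 black and 13 white.
So the probability the next is black is 16/29.

16/29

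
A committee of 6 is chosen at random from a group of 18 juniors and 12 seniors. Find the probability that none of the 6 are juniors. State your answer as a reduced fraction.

There are C(30,6) = 593775 possible selections.
Selections with no juniors (all seniors): C(12,6) = 924.
Probability = 924/593775 = 44/28275.

44/28275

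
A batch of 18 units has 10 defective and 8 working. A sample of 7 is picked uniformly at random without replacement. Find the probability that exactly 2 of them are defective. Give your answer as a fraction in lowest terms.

35/442

There are C(18,7) = 31824 ways to choose 7 from 18.
Selections with exactly 2 defective: choose 2 of the 10 defective and 5 of the 8 working, C(10,2)·C(8,5) = 45·56 = 2520.
Probability = 2520/31824 = 35/442.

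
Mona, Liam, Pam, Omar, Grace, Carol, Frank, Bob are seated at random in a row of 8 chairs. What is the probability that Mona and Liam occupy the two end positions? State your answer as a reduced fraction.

1/28

There are 8! = 40320 arrangements.
Place Mona and Liam at the ends in 2 ways, arrange the remaining 6 in 6! = 720 ways: 2·720 = 1440.
Probability = 1440/40320 = 1/28.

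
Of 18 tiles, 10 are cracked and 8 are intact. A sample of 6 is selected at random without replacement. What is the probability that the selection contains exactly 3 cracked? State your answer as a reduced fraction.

Total number of selections: C(18,6) = 18564.
Selections with exactly 3 cracked: choose 3 of the 10 cracked and 3 of the 8 intact, C(10,3)·C(8,3) = 120·56 = 6720.
Probability = 6720/18564 = 80/221.

80/221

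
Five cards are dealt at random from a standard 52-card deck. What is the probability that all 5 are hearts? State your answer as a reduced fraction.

There are C(52,5) = 2598960 possible 5-card hands.
Hands that are all hearts: C(13,5) = 1287.
Probability = 1287/2598960 = 33/66640.

33/66640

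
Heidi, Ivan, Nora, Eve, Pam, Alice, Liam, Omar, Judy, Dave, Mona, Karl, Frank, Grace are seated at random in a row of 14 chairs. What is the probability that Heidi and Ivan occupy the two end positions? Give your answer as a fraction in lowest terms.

1/91

There are 14! = 87178291200 arrangements.
Place Heidi and Ivan at the ends in 2 ways, arrange the remaining 12 in 12! = 479001600 ways: 2·479001600 = 958003200.
Probability = 958003200/87178291200 = 1/91.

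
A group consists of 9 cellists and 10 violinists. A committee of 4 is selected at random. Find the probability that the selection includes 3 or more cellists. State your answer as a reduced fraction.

There are C(19,4) = 3876 ways to choose the 4.
Favorable selections (3 or more cellists): C(9,3)·C(10,1) + C(9,4)·C(10,0) = 840 + 126 = 966.
Probability = 966/3876 = 161/646.

161/646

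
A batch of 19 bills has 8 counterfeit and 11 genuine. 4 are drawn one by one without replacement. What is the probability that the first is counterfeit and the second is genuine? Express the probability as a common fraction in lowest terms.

Multiply the conditional probabilities at each draw: 8/19 · 11/18 = 88/342 = 44/171.

44/171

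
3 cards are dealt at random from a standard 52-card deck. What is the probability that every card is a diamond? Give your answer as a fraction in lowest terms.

There are C(52,3) = 22100 possible 3-card hands.
Hands that are all diamonds: C(13,3) = 286.
Probability = 286/22100 = 11/850.

11/850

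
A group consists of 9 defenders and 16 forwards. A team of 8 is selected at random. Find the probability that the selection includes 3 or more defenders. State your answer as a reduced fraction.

6843/10925

Total selections: C(25,8) = 1081575.
Count the complement (fewer than 3 defenders): C(9,0)·C(16,8) + C(9,1)·C(16,7) + C(9,2)·C(16,6) = 12870 + 102960 + 288288 = 404118.
Probability = 1 − 404118/1081575 = 677457/1081575 = 6843/10925.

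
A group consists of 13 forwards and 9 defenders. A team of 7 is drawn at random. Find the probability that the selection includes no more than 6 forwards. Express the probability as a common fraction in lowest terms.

1279/1292

Total selections: C(22,7) = 170544.
The complement is exactly 7 forwards: C(13,7)·C(9,0) = 1716.
Probability = 1 − 1716/170544 = 168828/170544 = 1279/1292.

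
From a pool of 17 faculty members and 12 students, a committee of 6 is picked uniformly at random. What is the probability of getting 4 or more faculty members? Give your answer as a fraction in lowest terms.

Total selections: C(29,6) = 475020.
Favorable selections (4 or more faculty members): C(17,4)·C(12,2) + C(17,5)·C(12,1) + C(17,6)·C(12,0) = 157080 + 74256 + 12376 = 243712.
Probability = 243712/475020 = 8704/16965.

8704/16965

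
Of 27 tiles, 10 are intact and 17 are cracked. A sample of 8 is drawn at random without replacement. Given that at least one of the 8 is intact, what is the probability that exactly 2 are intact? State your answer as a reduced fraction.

8568/33781

Work in counts. Selections with at least one intact: C(27,8) − C(17,8) = 2220075 − 24310 = 2195765.
Of those, selections where exactly 2 are intact: C(10,2)·C(17,6) = 45·12376 = 556920.
Conditional probability = 556920/2195765 = 8568/33781.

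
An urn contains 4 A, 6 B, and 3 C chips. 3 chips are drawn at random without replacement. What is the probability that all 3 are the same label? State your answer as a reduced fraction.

There are C(13,3) = 286 ways to draw 3 chips.
All same label: C(4,3) + C(6,3) + C(3,3) = 4 + 20 + 1 = 25.
Probability = 25/286.

25/286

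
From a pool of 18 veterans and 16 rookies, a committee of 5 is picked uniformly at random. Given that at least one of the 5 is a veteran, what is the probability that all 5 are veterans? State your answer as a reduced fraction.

Work in counts. Selections with at least one veteran: C(34,5) − C(16,5) = 278256 − 4368 = 273888.
Of those, selections where all 5 are veterans: C(18,5) = 8568.
Conditional probability = 8568/273888 = 119/3804.

119/3804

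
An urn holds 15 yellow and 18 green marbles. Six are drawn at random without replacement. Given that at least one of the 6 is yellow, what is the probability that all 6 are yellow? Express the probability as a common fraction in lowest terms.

715/155572

Work in counts. Selections with at least one yellow: C(33,6) − C(18,6) = 1107568 − 18564 = 1089004.
Of those, selections where all 6 are yellow: C(15,6) = 5005.
Conditional probability = 5005/1089004 = 715/155572.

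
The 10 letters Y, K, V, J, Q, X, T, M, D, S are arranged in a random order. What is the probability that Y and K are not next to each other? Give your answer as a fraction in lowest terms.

4/5

There are 10! = 3628800 arrangements.
Arrangements with Y and K adjacent: 2·9! = 725760.
So not adjacent: 3628800 − 725760 = 2903040, probability 2903040/3628800 = 4/5.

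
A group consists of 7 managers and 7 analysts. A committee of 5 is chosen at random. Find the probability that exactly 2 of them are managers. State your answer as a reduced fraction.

Total number of selections: C(14,5) = 2002.
Selections with exactly 2 managers: choose 2 of the 7 managers and 3 of the 7 analysts, C(7,2)·C(7,3) = 21·35 = 735.
Probability = 735/2002 = 105/286.

105/286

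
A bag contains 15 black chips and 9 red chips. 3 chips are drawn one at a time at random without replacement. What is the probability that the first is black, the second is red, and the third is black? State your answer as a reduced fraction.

Multiply the conditional probabilities at each draw: 15/24 · 9/23 · 14/22 = 1890/12144 = 315/2024.

315/2024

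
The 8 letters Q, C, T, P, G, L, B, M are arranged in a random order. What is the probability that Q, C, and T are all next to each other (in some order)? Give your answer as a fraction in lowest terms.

There are 8! = 40320 arrangements.
Treat the three as one block: 6! placements × 3! orders within the block = 720·6 = 4320.
Probability = 4320/40320 = 3/28.

3/28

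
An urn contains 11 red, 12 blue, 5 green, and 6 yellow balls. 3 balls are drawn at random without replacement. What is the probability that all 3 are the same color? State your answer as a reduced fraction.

415/5984

There are C(34,3) = 5984 ways to draw 3 balls.
All same color: C(11,3) + C(12,3) + C(5,3) + C(6,3) = 165 + 220 + 10 + 20 = 415.
Probability = 415/5984.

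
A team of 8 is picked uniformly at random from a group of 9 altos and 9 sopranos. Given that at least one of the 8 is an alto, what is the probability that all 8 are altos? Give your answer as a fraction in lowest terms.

Work in counts. Selections with at least one alto: C(18,8) − C(9,8) = 43758 − 9 = 43749.
Of those, selections where all 8 are altos: C(9,8) = 9.
Conditional probability = 9/43749 = 1/4861.

1/4861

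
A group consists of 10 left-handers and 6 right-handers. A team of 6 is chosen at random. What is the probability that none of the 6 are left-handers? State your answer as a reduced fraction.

1/8008

There are C(16,6) = 8008 possible selections.
Selections with no left-handers (all right-handers): C(6,6) = 1.
Probability = 1/8008.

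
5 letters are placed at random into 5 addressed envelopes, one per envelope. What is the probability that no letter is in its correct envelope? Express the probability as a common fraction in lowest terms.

11/30

There are 5! = 120 assignments.
By inclusion-exclusion, assignments with no fixed points: C(5,0)·5! − C(5,1)·4! + C(5,2)·3! − C(5,3)·2! + C(5,4)·1! − C(5,5)·0! = 44.
Probability = 44/120 = 11/30.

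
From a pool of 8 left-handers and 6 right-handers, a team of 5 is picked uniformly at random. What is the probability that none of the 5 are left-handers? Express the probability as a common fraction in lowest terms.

3/1001

There are C(14,5) = 2002 possible selections.
Selections with no left-handers (all right-handers): C(6,5) = 6.
Probability = 6/2002 = 3/1001.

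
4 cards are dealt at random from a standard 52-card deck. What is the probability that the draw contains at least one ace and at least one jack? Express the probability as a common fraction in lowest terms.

There are C(52,4) = 270725 possible draws.
By inclusion-exclusion on the complements, draws missing all aces or all jacks: C(48,4) + C(48,4) − C(44,4) = 194580 + 194580 − 135751 = 253409.
So draws with at least one of each: 270725 − 253409 = 17316, probability 17316/270725 = 1332/20825.

1332/20825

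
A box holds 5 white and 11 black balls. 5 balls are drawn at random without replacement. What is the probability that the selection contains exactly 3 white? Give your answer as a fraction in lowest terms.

275/2184

Total number of selections: C(16,5) = 4368.
Selections with exactly 3 white: choose 3 of the 5 white and 2 of the 11 black, C(5,3)·C(11,2) = 10·55 = 550.
Probability = 550/4368 = 275/2184.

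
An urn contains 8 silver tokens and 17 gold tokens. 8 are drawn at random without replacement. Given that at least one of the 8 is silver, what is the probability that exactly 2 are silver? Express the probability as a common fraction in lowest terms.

Work in counts. Selections with at least one silver: C(25,8) − C(17,8) = 1081575 − 24310 = 1057265.
Of those, selections where exactly 2 are silver: C(8,2)·C(17,6) = 28·12376 = 346528.
Conditional probability = 346528/1057265.

346528/1057265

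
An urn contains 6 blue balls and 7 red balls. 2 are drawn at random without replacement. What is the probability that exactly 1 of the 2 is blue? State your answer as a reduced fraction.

7/13

Total number of selections: C(13,2) = 78.
Selections with exactly 1 blue: choose 1 of the 6 blue and 1 of the 7 red, C(6,1)·C(7,1) = 6·7 = 42.
Probability = 42/78 = 7/13.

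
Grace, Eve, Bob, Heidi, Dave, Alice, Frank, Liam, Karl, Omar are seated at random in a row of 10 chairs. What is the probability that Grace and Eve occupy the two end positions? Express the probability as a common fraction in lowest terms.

There are 10! = 3628800 arrangements.
Place Grace and Eve at the ends in 2 ways, arrange the remaining 8 in 8! = 40320 ways: 2·40320 = 80640.
Probability = 80640/3628800 = 1/45.

1/45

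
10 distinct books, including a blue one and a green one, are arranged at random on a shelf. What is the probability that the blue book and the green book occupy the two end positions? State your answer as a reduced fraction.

1/45

There are 10! = 3628800 arrangements.
Place the blue book and the green book at the ends in 2 ways, arrange the remaining 8 in 8! = 40320 ways: 2·40320 = 80640.
Probability = 80640/3628800 = 1/45.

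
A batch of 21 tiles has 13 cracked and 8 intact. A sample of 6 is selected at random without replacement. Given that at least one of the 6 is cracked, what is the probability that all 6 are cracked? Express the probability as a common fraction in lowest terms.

33/1043

Work in counts. Selections with at least one cracked: C(21,6) − C(8,6) = 54264 − 28 = 54236.
Of those, selections where all 6 are cracked: C(13,6) = 1716.
Conditional probability = 1716/54236 = 33/1043.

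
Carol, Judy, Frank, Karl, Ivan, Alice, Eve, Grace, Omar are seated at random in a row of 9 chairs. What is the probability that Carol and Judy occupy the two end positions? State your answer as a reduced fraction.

1/36

There are 9! = 362880 arrangements.
Place Carol and Judy at the ends in 2 ways, arrange the remaining 7 in 7! = 5040 ways: 2·5040 = 10080.
Probability = 10080/362880 = 1/36.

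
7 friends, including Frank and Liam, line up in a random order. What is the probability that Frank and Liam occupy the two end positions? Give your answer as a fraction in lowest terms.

There are 7! = 5040 arrangements.
Place Frank and Liam at the ends in 2 ways, arrange the remaining 5 in 5! = 120 ways: 2·120 = 240.
Probability = 240/5040 = 1/21.

1/21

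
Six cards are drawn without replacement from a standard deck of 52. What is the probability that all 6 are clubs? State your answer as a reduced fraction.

33/391510

There are C(52,6) = 20358520 possible 6-card hands.
Hands that are all clubs: C(13,6) = 1716.
Probability = 1716/20358520 = 33/391510.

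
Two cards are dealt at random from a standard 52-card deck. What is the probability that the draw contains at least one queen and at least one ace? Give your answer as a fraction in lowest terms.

8/663

There are C(52,2) = 1326 possible draws.
By inclusion-exclusion on the complements, draws missing all queens or all aces: C(48,2) + C(48,2) − C(44,2) = 1128 + 1128 − 946 = 1310.
So draws with at least one of each: 1326 − 1310 = 16, probability 16/1326 = 8/663.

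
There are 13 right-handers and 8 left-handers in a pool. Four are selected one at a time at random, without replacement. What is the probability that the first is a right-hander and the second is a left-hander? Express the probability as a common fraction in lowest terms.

26/105

Multiply the conditional probabilities at each draw: 13/21 · 8/20 = 104/420 = 26/105.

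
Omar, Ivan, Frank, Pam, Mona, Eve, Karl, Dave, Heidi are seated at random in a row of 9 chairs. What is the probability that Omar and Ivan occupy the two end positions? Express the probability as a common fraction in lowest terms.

There are 9! = 362880 arrangements.
Place Omar and Ivan at the ends in 2 ways, arrange the remaining 7 in 7! = 5040 ways: 2·5040 = 10080.
Probability = 10080/362880 = 1/36.

1/36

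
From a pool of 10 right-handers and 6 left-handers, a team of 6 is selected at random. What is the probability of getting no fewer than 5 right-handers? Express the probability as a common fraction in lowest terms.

123/572

There are C(16,6) = 8008 ways to choose the 6.
Favorable selections (no fewer than 5 right-handers): C(10,5)·C(6,1) + C(10,6)·C(6,0) = 1512 + 210 = 1722.
Probability = 1722/8008 = 123/572.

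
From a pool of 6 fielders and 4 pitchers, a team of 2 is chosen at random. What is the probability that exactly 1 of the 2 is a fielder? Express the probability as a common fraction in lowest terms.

The sample space is all 2-subsets of the 10: C(10,2) = 45.
Selections with exactly 1 fielder: choose 1 of the 6 fielders and 1 of the 4 pitchers, C(6,1)·C(4,1) = 6·4 = 24.
Probability = 24/45 = 8/15.

8/15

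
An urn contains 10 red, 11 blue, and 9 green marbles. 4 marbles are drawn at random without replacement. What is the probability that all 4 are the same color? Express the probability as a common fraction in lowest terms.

There are C(30,4) = 27405 ways to draw 4 marbles.
All same color: C(10,4) + C(11,4) + C(9,4) = 210 + 330 + 126 = 666.
Probability = 666/27405 = 74/3045.

74/3045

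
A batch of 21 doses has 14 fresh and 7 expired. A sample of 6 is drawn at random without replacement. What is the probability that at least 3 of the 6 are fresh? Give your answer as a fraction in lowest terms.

1209/1292

Total selections: C(21,6) = 54264.
Count the complement (fewer than 3 fresh): C(14,0)·C(7,6) + C(14,1)·C(7,5) + C(14,2)·C(7,4) = 7 + 294 + 3185 = 3486.
Probability = 1 − 3486/54264 = 50778/54264 = 1209/1292.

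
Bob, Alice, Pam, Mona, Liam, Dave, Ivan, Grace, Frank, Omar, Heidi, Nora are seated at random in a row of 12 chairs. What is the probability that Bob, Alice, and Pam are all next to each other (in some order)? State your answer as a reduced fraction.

There are 12! = 479001600 arrangements.
Treat the three as one block: 10! placements × 3! orders within the block = 3628800·6 = 21772800.
Probability = 21772800/479001600 = 1/22.

1/22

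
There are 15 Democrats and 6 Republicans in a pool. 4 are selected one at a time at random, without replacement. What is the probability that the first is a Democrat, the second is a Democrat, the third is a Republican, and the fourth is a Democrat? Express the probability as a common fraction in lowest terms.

Multiply the conditional probabilities at each draw: 15/21 · 14/20 · 6/19 · 13/18 = 16380/143640 = 13/114.

13/114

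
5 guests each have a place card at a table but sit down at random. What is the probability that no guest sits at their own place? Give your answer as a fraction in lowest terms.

There are 5! = 120 seatings.
By inclusion-exclusion, seatings with no fixed points: C(5,0)·5! − C(5,1)·4! + C(5,2)·3! − C(5,3)·2! + C(5,4)·1! − C(5,5)·0! = 44.
Probability = 44/120 = 11/30.

11/30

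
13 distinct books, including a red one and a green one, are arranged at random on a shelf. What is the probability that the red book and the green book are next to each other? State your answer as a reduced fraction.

There are 13! = 6227020800 arrangements.
Treat the red book and the green book as a block: 12! arrangements of the blocks × 2 orders within the block = 2·479001600 = 958003200.
Probability = 958003200/6227020800 = 2/13.

2/13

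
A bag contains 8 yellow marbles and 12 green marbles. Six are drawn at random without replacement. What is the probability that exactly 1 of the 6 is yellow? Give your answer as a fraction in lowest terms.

Total number of selections: C(20,6) = 38760.
Selections with exactly 1 yellow: choose 1 of the 8 yellow and 5 of the 12 green, C(8,1)·C(12,5) = 8·792 = 6336.
Probability = 6336/38760 = 264/1615.

264/1615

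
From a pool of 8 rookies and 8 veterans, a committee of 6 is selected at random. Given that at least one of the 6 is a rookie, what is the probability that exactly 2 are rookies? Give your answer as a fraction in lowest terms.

14/57

Work in counts. Selections with at least one rookie: C(16,6) − C(8,6) = 8008 − 28 = 7980.
Of those, selections where exactly 2 are rookies: C(8,2)·C(8,4) = 28·70 = 1960.
Conditional probability = 1960/7980 = 14/57.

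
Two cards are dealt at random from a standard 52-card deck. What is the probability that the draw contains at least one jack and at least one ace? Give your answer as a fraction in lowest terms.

8/663

There are C(52,2) = 1326 possible draws.
By inclusion-exclusion on the complements, draws missing all jacks or all aces: C(48,2) + C(48,2) − C(44,2) = 1128 + 1128 − 946 = 1310.
So draws with at least one of each: 1326 − 1310 = 16, probability 16/1326 = 8/663.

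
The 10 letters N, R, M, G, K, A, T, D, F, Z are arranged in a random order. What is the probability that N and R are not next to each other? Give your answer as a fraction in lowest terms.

4/5

There are 10! = 3628800 arrangements.
Arrangements with N and R adjacent: 2·9! = 725760.
So not adjacent: 3628800 − 725760 = 2903040, probability 2903040/3628800 = 4/5.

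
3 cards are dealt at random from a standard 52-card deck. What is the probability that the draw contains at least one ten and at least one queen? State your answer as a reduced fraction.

There are C(52,3) = 22100 possible draws.
By inclusion-exclusion on the complements, draws missing all tens or all queens: C(48,3) + C(48,3) − C(44,3) = 17296 + 17296 − 13244 = 21348.
So draws with at least one of each: 22100 − 21348 = 752, probability 752/22100 = 188/5525.

188/5525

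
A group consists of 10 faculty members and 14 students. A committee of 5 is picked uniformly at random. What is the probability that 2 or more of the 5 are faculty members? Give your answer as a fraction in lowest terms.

33/46

Total selections: C(24,5) = 42504.
Count the complement (fewer than 2 faculty members): C(10,0)·C(14,5) + C(10,1)·C(14,4) = 2002 + 10010 = 12012.
Probability = 1 − 12012/42504 = 30492/42504 = 33/46.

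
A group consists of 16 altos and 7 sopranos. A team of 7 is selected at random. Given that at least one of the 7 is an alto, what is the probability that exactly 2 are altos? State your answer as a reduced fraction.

630/61289

Work in counts. Selections with at least one alto: C(23,7) − C(7,7) = 245157 − 1 = 245156.
Of those, selections where exactly 2 are altos: C(16,2)·C(7,5) = 120·21 = 2520.
Conditional probability = 2520/245156 = 630/61289.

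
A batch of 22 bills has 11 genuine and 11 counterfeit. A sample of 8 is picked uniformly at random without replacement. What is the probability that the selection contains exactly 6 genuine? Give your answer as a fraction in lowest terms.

There are C(22,8) = 319770 ways to choose 8 from 22.
Selections with exactly 6 genuine: choose 6 of the 11 genuine and 2 of the 11 counterfeit, C(11,6)·C(11,2) = 462·55 = 25410.
Probability = 25410/319770 = 77/969.

77/969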